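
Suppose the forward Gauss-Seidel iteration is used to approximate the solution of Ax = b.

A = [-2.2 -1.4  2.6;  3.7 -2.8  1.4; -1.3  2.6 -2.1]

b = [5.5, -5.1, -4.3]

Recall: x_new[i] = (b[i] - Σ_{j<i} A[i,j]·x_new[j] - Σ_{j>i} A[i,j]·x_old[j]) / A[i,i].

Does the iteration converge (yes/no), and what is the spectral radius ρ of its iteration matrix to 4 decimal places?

no, ρ = 1.1512

Let D = diag(-2.2, -2.8, -2.1); L, U the strict triangles.
Gauss-Seidel: T = -(D+L)⁻¹U, row 0 first, T[0,1] = -(-1.4)/(-2.2) = -0.6364; later rows by forward substitution.
  T[0,:] = [+0.0000 -0.6364 +1.1818]
  T[1,:] = [+0.0000 -0.8409 +2.0617]
  T[2,:] = [+0.0000 -0.6472 +1.8210]
|roots of det(T-λI)|: 1.1512, 0.1711, 0.0000.
ρ = 1.1512; 1.1512 > 1: divergent.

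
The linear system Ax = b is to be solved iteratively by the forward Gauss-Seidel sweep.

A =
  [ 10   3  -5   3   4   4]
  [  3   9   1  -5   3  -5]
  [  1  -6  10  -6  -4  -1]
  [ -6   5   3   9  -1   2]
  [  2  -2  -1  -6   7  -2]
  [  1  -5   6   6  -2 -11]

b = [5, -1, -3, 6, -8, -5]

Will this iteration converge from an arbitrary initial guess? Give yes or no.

no

Write A = D+L+U with D = diag(10, 9, 10, 9, 7, -11).
GS T = -(D+L)⁻¹U: row 0 first, T[0,1] = -(3)/(10) = -0.3000; later rows by forward substitution.
  T[0,:] = [+0.0000  -0.3000  +0.5000  -0.3000  -0.4000  -0.4000]
  T[1,:] = [+0.0000  +0.1000  -0.2778  +0.6556  -0.2000  +0.6889]
  T[2,:] = [+0.0000  +0.0900  -0.2167  +1.0233  +0.3200  +0.5533]
  T[3,:] = [+0.0000  -0.2856  +0.5599  -0.9053  -0.1511  -1.0560]
  T[4,:] = [+0.0000  -0.1176  +0.2267  -0.3568  -0.0267  -0.2293]
  T[5,:] = [+0.0000  -0.1580  +0.3177  -0.1960  +0.1515  -0.5820]
|eigenvalues of T|: 1.6208, 0.2158, 0.2090, 0.0281, 0.0281, 0.0000.
ρ = 1.6208; 1.6208 > 1, so it fails to converge.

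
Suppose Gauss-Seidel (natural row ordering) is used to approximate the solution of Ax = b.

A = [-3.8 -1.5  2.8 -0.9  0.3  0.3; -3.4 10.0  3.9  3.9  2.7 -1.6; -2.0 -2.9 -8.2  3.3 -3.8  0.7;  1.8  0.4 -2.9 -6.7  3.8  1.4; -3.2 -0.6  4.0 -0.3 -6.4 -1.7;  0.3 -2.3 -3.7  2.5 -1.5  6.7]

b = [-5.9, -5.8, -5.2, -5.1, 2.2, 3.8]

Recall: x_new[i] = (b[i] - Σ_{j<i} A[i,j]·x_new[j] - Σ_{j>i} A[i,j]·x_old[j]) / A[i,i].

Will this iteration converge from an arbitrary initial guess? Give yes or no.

no

Split A = D + L + U, D = diag(-3.8, 10, -8.2, -6.7, -6.4, 6.7).
T_GS = -(D+L)⁻¹U: row 0 first, T[0,1] = -(-1.5)/(-3.8) = -0.3947; later rows by forward substitution.
  T[0,:] = [+0.0000, -0.3947, +0.7368, -0.2368, +0.0789, +0.0789]
  T[1,:] = [+0.0000, -0.1342, -0.1395, -0.4705, -0.2432, +0.1868]
  T[2,:] = [+0.0000, +0.1437, -0.1304, +0.6266, -0.3967, +0.0000]
  T[3,:] = [+0.0000, -0.1763, +0.2461, -0.3629, +0.7456, +0.2413]
  T[4,:] = [+0.0000, +0.3081, -0.4484, +0.5712, -0.2995, -0.3339]
  T[5,:] = [+0.0000, +0.1857, -0.3451, +0.4584, -0.6513, -0.1042]
|roots of det(T-λI)|: 1.5694, 0.2950, 0.2950, 0.1413, 0.0217, 0.0000.
ρ = 1.5694; 1.5694 > 1 ⇒ diverges.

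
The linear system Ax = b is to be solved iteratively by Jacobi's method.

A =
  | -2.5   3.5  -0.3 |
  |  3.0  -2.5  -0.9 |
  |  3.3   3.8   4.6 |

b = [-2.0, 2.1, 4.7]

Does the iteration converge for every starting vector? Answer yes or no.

no

Split A = D + L + U, D = diag(-2.5, -2.5, 4.6).
Jacobi: T = -D⁻¹(L+U), T[2,1] = -(3.8)/(4.6) = -0.8261; T[2,2] = 0.
  T[0,:] = [+0.0000, +1.4000, -0.1200]
  T[1,:] = [+1.2000, +0.0000, -0.3600]
  T[2,:] = [-0.7174, -0.8261, +0.0000]
|eigenvalues of T|: 1.5412, 1.3017, 0.2395.
ρ(T) = max|λ| = 1.5412; 1.5412 > 1: divergent.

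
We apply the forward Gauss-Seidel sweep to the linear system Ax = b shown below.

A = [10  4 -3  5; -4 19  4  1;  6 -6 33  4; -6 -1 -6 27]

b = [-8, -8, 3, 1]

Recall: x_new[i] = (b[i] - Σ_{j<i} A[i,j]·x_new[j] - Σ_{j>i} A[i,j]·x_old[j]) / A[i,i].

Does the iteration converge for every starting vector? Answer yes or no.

Split A = D + L + U, D = diag(10, 19, 33, 27).
GS T = -(D+L)⁻¹U: row 0 first, T[0,2] = -(-3)/(10) = +0.3000; later rows by forward substitution.
  T[0,:] = [+0.0000  -0.4000  +0.3000  -0.5000]
  T[1,:] = [+0.0000  -0.0842  -0.1474  -0.1579]
  T[2,:] = [+0.0000  +0.0574  -0.0813  -0.0590]
  T[3,:] = [+0.0000  -0.0792  +0.0431  -0.1301]
moduli |λ_i(T)| = 0.2204, 0.1015, 0.1015, 0.0000.
ρ(T) = max|λ| = 0.2204; 0.2204 < 1, so it converges for any x₀.

yes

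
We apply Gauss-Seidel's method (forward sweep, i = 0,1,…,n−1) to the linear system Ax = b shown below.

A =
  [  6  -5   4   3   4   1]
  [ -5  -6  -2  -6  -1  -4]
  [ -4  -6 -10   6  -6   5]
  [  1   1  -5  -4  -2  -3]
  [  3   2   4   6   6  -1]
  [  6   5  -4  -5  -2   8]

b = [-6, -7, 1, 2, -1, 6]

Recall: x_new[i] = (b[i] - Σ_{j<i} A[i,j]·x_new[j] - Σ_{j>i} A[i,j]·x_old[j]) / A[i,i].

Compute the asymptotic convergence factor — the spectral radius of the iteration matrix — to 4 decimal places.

1.6285

Let D = diag(6, -6, -10, -4, 6, 8); L, U the strict triangles.
Gauss-Seidel: T = -(D+L)⁻¹U, row 0 first, T[0,5] = -(1)/(6) = -0.1667; later rows by forward substitution.
  T[0,:] = [+0.0000  +0.8333  -0.6667  -0.5000  -0.6667  -0.1667]
  T[1,:] = [+0.0000  -0.6944  +0.2222  -0.5833  +0.3889  -0.5278]
  T[2,:] = [+0.0000  +0.0833  +0.1333  +1.1500  -0.5667  +0.8833]
  T[3,:] = [+0.0000  -0.0694  -0.2778  -1.7083  +0.1389  -2.0278]
  T[4,:] = [+0.0000  -0.1713  +0.4481  +1.3861  +0.4426  +1.8648]
  T[5,:] = [+0.0000  -0.2355  +0.3662  +0.5934  +0.1711  +0.0954]
|roots of det(T-λI)|: 1.6285, 0.5685, 0.5685, 0.1407, 0.1407, 0.0000.
ρ = 1.6285; 1.6285 > 1 ⇒ diverges.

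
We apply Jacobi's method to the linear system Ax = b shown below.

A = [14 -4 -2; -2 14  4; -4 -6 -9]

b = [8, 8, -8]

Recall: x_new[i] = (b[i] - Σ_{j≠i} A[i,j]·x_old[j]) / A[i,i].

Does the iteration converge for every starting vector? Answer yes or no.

Split A = D + L + U, D = diag(14, 14, -9).
Jacobi: T = -D⁻¹(L+U), T[1,2] = -(4)/(14) = -0.2857; T[1,1] = 0.
  T[0,:] = [+0.0000  +0.2857  +0.1429]
  T[1,:] = [+0.1429  +0.0000  -0.2857]
  T[2,:] = [-0.4444  -0.6667  +0.0000]
|roots of det(T-λI)|: 0.4653, 0.3062, 0.1592.
spectral radius ρ = 0.4653; 0.4653 < 1: convergent.

yes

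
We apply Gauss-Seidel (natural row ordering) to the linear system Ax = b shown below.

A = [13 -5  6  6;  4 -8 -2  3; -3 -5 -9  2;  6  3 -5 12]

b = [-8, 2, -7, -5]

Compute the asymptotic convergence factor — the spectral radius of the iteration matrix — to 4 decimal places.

0.8815

Let D = diag(13, -8, -9, 12); L, U the strict triangles.
T_GS = -(D+L)⁻¹U: row 0 first, T[0,1] = -(-5)/(13) = +0.3846; later rows by forward substitution.
  T[0,:] = [+0.0000, +0.3846, -0.4615, -0.4615]
  T[1,:] = [+0.0000, +0.1923, -0.4808, +0.1442]
  T[2,:] = [+0.0000, -0.2350, +0.4209, +0.2959]
  T[3,:] = [+0.0000, -0.3383, +0.5264, +0.3180]
|roots of det(T-λI)|: 0.8815, 0.1101, 0.1101, 0.0000.
ρ(T) = max|λ| = 0.8815; 0.8815 < 1, so it converges for any x₀.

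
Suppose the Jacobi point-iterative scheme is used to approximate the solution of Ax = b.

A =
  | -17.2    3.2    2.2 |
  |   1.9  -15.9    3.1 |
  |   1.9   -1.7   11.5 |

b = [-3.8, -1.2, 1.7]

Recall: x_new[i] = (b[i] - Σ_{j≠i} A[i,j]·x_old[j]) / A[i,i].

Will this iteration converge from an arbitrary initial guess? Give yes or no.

yes

Diagonal D = diag(-17.2, -15.9, 11.5); L, U strict lower/upper.
Jacobi T = -D⁻¹(L+U): T[1,2] = -(3.1)/(-15.9) = +0.1950; T[1,1] = 0.
  T[0,:] = [+0.0000, +0.1860, +0.1279]
  T[1,:] = [+0.1195, +0.0000, +0.1950]
  T[2,:] = [-0.1652, +0.1478, +0.0000]
|roots of det(T-λI)|: 0.2171, 0.1311, 0.1311.
ρ(T) = max|λ| = 0.2171; 0.2171 < 1: convergent.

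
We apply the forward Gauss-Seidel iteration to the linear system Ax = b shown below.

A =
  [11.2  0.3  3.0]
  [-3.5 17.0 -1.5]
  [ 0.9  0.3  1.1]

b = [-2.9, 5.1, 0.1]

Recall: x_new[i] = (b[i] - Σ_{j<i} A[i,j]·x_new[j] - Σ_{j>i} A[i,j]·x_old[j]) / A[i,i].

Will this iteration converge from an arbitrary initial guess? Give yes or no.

yes

Write A = D+L+U with D = diag(11.2, 17, 1.1).
Gauss-Seidel: T = -(D+L)⁻¹U, row 0 first, T[0,1] = -(0.3)/(11.2) = -0.0268; later rows by forward substitution.
  T[0,:] = [+0.0000, -0.0268, -0.2679]
  T[1,:] = [+0.0000, -0.0055, +0.0331]
  T[2,:] = [+0.0000, +0.0234, +0.2101]
moduli |λ_i(T)| = 0.2137, 0.0091, 0.0000.
ρ = 0.2137; 0.2137 < 1 ⇒ converges.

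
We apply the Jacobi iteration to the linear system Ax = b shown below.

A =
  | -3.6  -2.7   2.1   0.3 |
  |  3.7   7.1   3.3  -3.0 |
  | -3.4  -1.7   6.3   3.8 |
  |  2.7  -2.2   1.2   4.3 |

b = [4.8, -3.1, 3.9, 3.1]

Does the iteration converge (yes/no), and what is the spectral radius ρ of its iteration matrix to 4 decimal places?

Let D = diag(-3.6, 7.1, 6.3, 4.3); L, U the strict triangles.
T_J = -D⁻¹(L+U): T[2,0] = -(-3.4)/(6.3) = +0.5397; T[2,2] = 0.
  T[0,:] = [+0.0000  -0.7500  +0.5833  +0.0833]
  T[1,:] = [-0.5211  +0.0000  -0.4648  +0.4225]
  T[2,:] = [+0.5397  +0.2698  +0.0000  -0.6032]
  T[3,:] = [-0.6279  +0.5116  -0.2791  +0.0000]
|eigenvalues of T|: 1.2113, 0.5981, 0.5981, 0.1938.
spectral radius ρ = 1.2113; 1.2113 > 1 ⇒ diverges.

no, ρ = 1.2113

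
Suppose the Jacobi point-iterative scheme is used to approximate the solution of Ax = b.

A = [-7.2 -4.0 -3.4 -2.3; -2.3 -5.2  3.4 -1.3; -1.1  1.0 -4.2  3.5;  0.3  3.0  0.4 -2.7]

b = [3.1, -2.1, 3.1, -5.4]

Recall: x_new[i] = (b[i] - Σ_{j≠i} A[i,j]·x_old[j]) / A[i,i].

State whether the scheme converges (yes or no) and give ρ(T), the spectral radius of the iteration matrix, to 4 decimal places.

no, ρ = 1.1366

Write A = D+L+U with D = diag(-7.2, -5.2, -4.2, -2.7).
Jacobi T = -D⁻¹(L+U): T[3,0] = -(0.3)/(-2.7) = +0.1111; T[3,3] = 0.
  T[0,:] = [+0.0000, -0.5556, -0.4722, -0.3194]
  T[1,:] = [-0.4423, +0.0000, +0.6538, -0.2500]
  T[2,:] = [-0.2619, +0.2381, +0.0000, +0.8333]
  T[3,:] = [+0.1111, +1.1111, +0.1481, +0.0000]
|eigenvalues of T|: 1.1366, 0.8441, 0.8441, 0.2874.
ρ = 1.1366; 1.1366 > 1 ⇒ diverges.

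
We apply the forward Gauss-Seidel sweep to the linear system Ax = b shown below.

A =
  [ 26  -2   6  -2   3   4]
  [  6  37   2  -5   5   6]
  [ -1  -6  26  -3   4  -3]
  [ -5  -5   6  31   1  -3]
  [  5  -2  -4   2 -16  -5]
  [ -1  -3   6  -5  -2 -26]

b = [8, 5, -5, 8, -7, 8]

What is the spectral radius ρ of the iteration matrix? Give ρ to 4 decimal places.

0.1951

A = D + L + U where D = diag(26, 37, 26, 31, -16, -26).
Gauss-Seidel: T = -(D+L)⁻¹U, row 0 first, T[0,5] = -(4)/(26) = -0.1538; later rows by forward substitution.
  T[0,:] = [+0.0000, +0.0769, -0.2308, +0.0769, -0.1154, -0.1538]
  T[1,:] = [+0.0000, -0.0125, -0.0166, +0.1227, -0.1164, -0.1372]
  T[2,:] = [+0.0000, +0.0001, -0.0127, +0.1466, -0.1852, +0.0778]
  T[3,:] = [+0.0000, +0.0104, -0.0374, +0.0038, -0.0338, +0.0348]
  T[4,:] = [+0.0000, +0.0269, -0.0715, -0.0275, +0.0206, -0.3585]
  T[5,:] = [+0.0000, -0.0056, +0.0206, +0.0181, -0.0199, +0.0606]
|roots of det(T-λI)|: 0.1951, 0.0718, 0.0718, 0.0318, 0.0058, 0.0000.
spectral radius ρ = 0.1951; 0.1951 < 1: convergent.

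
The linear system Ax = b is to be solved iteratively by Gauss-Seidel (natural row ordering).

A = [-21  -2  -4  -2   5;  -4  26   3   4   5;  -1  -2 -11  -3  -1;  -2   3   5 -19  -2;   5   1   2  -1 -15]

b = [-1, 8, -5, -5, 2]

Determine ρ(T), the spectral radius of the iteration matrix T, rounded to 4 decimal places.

0.1949

Write A = D+L+U with D = diag(-21, 26, -11, -19, -15).
Gauss-Seidel: T = -(D+L)⁻¹U, row 0 first, T[0,2] = -(-4)/(-21) = -0.1905; later rows by forward substitution.
  T[0,:] = [+0.0000 -0.0952 -0.1905 -0.0952 +0.2381]
  T[1,:] = [+0.0000 -0.0147 -0.1447 -0.1685 -0.1557]
  T[2,:] = [+0.0000 +0.0113 +0.0436 -0.2334 -0.0842]
  T[3,:] = [+0.0000 +0.0107 +0.0087 -0.0780 -0.1771]
  T[4,:] = [+0.0000 -0.0319 -0.0679 -0.0689 +0.0696]
|roots of det(T-λI)|: 0.1949, 0.0941, 0.0941, 0.0609, 0.0000.
ρ(T) = max|λ| = 0.1949; 0.1949 < 1, so it converges for any x₀.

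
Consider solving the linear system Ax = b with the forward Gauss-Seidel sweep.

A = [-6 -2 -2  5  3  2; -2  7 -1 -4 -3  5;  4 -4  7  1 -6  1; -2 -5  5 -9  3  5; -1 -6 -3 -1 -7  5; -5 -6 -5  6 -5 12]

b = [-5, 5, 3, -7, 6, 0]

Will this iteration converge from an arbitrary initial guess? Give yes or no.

no

Diagonal D = diag(-6, 7, 7, -9, -7, 12); L, U strict lower/upper.
GS T = -(D+L)⁻¹U: row 0 first, T[0,2] = -(-2)/(-6) = -0.3333; later rows by forward substitution.
  T[0,:] = [+0.0000  -0.3333  -0.3333  +0.8333  +0.5000  +0.3333]
  T[1,:] = [+0.0000  -0.0952  +0.0476  +0.8095  +0.5714  -0.6190]
  T[2,:] = [+0.0000  +0.1361  +0.2177  -0.1565  +0.8980  -0.6871]
  T[3,:] = [+0.0000  +0.2026  +0.1686  -0.7218  +0.4036  +0.4437]
  T[4,:] = [+0.0000  +0.0420  -0.1106  -0.6427  -1.0037  +1.4284]
  T[5,:] = [+0.0000  -0.2136  -0.1547  +0.7799  +0.2482  -0.0836]
moduli |λ_i(T)| = 1.3783, 0.9498, 0.5246, 0.1077, 0.0091, 0.0000.
ρ(T) = max|λ| = 1.3783; 1.3783 > 1: divergent.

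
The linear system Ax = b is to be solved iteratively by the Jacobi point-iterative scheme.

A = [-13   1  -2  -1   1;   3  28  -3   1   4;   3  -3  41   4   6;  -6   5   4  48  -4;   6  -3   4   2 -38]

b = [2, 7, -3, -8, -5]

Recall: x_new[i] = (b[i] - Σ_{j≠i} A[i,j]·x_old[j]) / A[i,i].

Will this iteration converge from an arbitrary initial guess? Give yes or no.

yes

Split A = D + L + U, D = diag(-13, 28, 41, 48, -38).
Jacobi T = -D⁻¹(L+U): T[0,2] = -(-2)/(-13) = -0.1538; T[0,0] = 0.
  T[0,:] = [+0.0000, +0.0769, -0.1538, -0.0769, +0.0769]
  T[1,:] = [-0.1071, +0.0000, +0.1071, -0.0357, -0.1429]
  T[2,:] = [-0.0732, +0.0732, +0.0000, -0.0976, -0.1463]
  T[3,:] = [+0.1250, -0.1042, -0.0833, +0.0000, +0.0833]
  T[4,:] = [+0.1579, -0.0789, +0.1053, +0.0526, +0.0000]
moduli |λ_i(T)| = 0.1989, 0.1594, 0.1594, 0.0765, 0.0416.
spectral radius ρ = 0.1989; 0.1989 < 1, so it converges for any x₀.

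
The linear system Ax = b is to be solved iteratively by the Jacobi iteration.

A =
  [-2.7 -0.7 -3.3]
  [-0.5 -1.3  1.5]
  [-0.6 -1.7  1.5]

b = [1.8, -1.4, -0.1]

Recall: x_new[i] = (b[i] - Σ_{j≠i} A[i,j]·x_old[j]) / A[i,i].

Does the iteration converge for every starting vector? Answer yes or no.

no

Write A = D+L+U with D = diag(-2.7, -1.3, 1.5).
T_J = -D⁻¹(L+U): T[0,1] = -(-0.7)/(-2.7) = -0.2593; T[0,0] = 0.
  T[0,:] = [+0.0000 -0.2593 -1.2222]
  T[1,:] = [-0.3846 +0.0000 +1.1538]
  T[2,:] = [+0.4000 +1.1333 +0.0000]
|roots of det(T-λI)|: 1.1328, 0.6039, 0.6039.
ρ = 1.1328; 1.1328 > 1, so it fails to converge.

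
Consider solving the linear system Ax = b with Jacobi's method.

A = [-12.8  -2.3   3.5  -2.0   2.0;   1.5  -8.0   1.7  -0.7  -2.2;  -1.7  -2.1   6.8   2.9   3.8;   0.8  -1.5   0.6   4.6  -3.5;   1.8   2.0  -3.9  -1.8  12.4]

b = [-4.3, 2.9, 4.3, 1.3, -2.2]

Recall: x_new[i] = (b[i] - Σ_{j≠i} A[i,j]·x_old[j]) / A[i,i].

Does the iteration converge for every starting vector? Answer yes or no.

Let D = diag(-12.8, -8, 6.8, 4.6, 12.4); L, U the strict triangles.
T_J = -D⁻¹(L+U): T[2,0] = -(-1.7)/(6.8) = +0.2500; T[2,2] = 0.
  T[0,:] = [+0.0000, -0.1797, +0.2734, -0.1562, +0.1562]
  T[1,:] = [+0.1875, +0.0000, +0.2125, -0.0875, -0.2750]
  T[2,:] = [+0.2500, +0.3088, +0.0000, -0.4265, -0.5588]
  T[3,:] = [-0.1739, +0.3261, -0.1304, +0.0000, +0.7609]
  T[4,:] = [-0.1452, -0.1613, +0.3145, +0.1452, +0.0000]
|λ(T)| sorted: 0.5496, 0.4157, 0.4157, 0.2754, 0.2754.
ρ(T) = max|λ| = 0.5496; 0.5496 < 1, so it converges for any x₀.

yes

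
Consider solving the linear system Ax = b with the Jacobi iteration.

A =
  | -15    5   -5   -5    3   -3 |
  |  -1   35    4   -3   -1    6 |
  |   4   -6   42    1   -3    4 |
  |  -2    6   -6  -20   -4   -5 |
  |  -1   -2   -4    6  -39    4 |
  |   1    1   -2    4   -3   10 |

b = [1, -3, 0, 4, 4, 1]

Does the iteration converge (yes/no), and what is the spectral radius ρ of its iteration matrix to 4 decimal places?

yes, ρ = 0.4673

Write A = D+L+U with D = diag(-15, 35, 42, -20, -39, 10).
T_J = -D⁻¹(L+U): T[0,2] = -(-5)/(-15) = -0.3333; T[0,0] = 0.
  T[0,:] = [+0.0000  +0.3333  -0.3333  -0.3333  +0.2000  -0.2000]
  T[1,:] = [+0.0286  +0.0000  -0.1143  +0.0857  +0.0286  -0.1714]
  T[2,:] = [-0.0952  +0.1429  +0.0000  -0.0238  +0.0714  -0.0952]
  T[3,:] = [-0.1000  +0.3000  -0.3000  +0.0000  -0.2000  -0.2500]
  T[4,:] = [-0.0256  -0.0513  -0.1026  +0.1538  +0.0000  +0.1026]
  T[5,:] = [-0.1000  -0.1000  +0.2000  -0.4000  +0.3000  +0.0000]
eigenvalue magnitudes: 0.4673, 0.3089, 0.3089, 0.2143, 0.1782, 0.1782.
ρ = 0.4673; 0.4673 < 1 ⇒ converges.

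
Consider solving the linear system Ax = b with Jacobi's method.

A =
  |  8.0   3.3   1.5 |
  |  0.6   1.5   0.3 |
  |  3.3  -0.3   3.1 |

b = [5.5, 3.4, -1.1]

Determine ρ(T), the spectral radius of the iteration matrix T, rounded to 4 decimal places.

Write A = D+L+U with D = diag(8, 1.5, 3.1).
Jacobi: T = -D⁻¹(L+U), T[2,0] = -(3.3)/(3.1) = -1.0645; T[2,2] = 0.
  T[0,:] = [+0.0000, -0.4125, -0.1875]
  T[1,:] = [-0.4000, +0.0000, -0.2000]
  T[2,:] = [-1.0645, +0.0968, +0.0000]
|eigenvalues of T|: 0.6809, 0.3440, 0.3440.
spectral radius ρ = 0.6809; 0.6809 < 1: convergent.

0.6809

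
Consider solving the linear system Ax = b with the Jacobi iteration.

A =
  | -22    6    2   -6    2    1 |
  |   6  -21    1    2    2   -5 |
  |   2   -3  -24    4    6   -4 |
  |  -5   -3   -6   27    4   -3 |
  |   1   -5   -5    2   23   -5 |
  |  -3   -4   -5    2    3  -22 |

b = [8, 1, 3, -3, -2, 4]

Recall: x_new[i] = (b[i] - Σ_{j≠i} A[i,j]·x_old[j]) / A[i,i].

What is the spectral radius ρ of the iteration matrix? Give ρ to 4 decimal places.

Split A = D + L + U, D = diag(-22, -21, -24, 27, 23, -22).
Jacobi T = -D⁻¹(L+U): T[5,4] = -(3)/(-22) = +0.1364; T[5,5] = 0.
  T[0,:] = [+0.0000, +0.2727, +0.0909, -0.2727, +0.0909, +0.0455]
  T[1,:] = [+0.2857, +0.0000, +0.0476, +0.0952, +0.0952, -0.2381]
  T[2,:] = [+0.0833, -0.1250, +0.0000, +0.1667, +0.2500, -0.1667]
  T[3,:] = [+0.1852, +0.1111, +0.2222, +0.0000, -0.1481, +0.1111]
  T[4,:] = [-0.0435, +0.2174, +0.2174, -0.0870, +0.0000, +0.2174]
  T[5,:] = [-0.1364, -0.1818, -0.2273, +0.0909, +0.1364, +0.0000]
moduli |λ_i(T)| = 0.6313, 0.3877, 0.1837, 0.1344, 0.1344, 0.0646.
ρ = 0.6313; 0.6313 < 1, so it converges for any x₀.

0.6313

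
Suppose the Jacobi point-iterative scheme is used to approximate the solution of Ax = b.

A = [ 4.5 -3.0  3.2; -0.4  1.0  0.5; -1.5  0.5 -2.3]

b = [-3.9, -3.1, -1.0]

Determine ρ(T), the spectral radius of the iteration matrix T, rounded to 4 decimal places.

A = D + L + U where D = diag(4.5, 1, -2.3).
T_J = -D⁻¹(L+U): T[0,2] = -(3.2)/(4.5) = -0.7111; T[0,0] = 0.
  T[0,:] = [+0.0000  +0.6667  -0.7111]
  T[1,:] = [+0.4000  +0.0000  -0.5000]
  T[2,:] = [-0.6522  +0.2174  +0.0000]
|roots of det(T-λI)|: 0.8922, 0.6032, 0.2890.
ρ = 0.8922; 0.8922 < 1 ⇒ converges.

0.8922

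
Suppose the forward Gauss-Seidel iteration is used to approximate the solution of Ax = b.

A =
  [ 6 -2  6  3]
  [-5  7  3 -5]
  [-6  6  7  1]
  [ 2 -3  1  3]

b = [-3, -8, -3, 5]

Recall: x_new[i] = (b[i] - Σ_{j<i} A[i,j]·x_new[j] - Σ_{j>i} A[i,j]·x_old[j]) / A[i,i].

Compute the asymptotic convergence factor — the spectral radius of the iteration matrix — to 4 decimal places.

Write A = D+L+U with D = diag(6, 7, 7, 3).
T_GS = -(D+L)⁻¹U: row 0 first, T[0,1] = -(-2)/(6) = +0.3333; later rows by forward substitution.
  T[0,:] = [+0.0000  +0.3333  -1.0000  -0.5000]
  T[1,:] = [+0.0000  +0.2381  -1.1429  +0.3571]
  T[2,:] = [+0.0000  +0.0816  +0.1224  -0.8776]
  T[3,:] = [+0.0000  -0.0113  -0.5170  +0.9830]
|eigenvalues of T|: 1.3150, 0.1170, 0.0884, 0.0000.
ρ(T) = max|λ| = 1.3150; 1.3150 > 1: divergent.

1.3150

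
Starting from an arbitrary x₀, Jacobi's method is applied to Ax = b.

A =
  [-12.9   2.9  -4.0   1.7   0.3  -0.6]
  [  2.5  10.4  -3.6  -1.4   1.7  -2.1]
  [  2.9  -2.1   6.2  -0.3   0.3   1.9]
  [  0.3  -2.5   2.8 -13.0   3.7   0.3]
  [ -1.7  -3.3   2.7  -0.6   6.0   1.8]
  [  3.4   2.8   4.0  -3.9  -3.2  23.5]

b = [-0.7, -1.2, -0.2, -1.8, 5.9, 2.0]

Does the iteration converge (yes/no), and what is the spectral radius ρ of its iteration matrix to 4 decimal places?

yes, ρ = 0.5895

A = D + L + U where D = diag(-12.9, 10.4, 6.2, -13, 6, 23.5).
Jacobi T = -D⁻¹(L+U): T[2,1] = -(-2.1)/(6.2) = +0.3387; T[2,2] = 0.
  T[0,:] = [+0.0000, +0.2248, -0.3101, +0.1318, +0.0233, -0.0465]
  T[1,:] = [-0.2404, +0.0000, +0.3462, +0.1346, -0.1635, +0.2019]
  T[2,:] = [-0.4677, +0.3387, +0.0000, +0.0484, -0.0484, -0.3065]
  T[3,:] = [+0.0231, -0.1923, +0.2154, +0.0000, +0.2846, +0.0231]
  T[4,:] = [+0.2833, +0.5500, -0.4500, +0.1000, +0.0000, -0.3000]
  T[5,:] = [-0.1447, -0.1191, -0.1702, +0.1660, +0.1362, +0.0000]
|roots of det(T-λI)|: 0.5895, 0.4798, 0.4242, 0.4242, 0.2932, 0.0765.
ρ(T) = max|λ| = 0.5895; 0.5895 < 1, so it converges for any x₀.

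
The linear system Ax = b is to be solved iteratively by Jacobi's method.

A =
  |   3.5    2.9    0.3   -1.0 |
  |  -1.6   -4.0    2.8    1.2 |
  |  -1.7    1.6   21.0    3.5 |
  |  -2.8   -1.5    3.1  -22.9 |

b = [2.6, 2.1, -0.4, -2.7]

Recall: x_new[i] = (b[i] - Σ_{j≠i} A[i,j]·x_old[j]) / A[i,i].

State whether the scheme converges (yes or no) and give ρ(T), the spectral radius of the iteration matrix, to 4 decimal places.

Write A = D+L+U with D = diag(3.5, -4, 21, -22.9).
Jacobi T = -D⁻¹(L+U): T[2,0] = -(-1.7)/(21) = +0.0810; T[2,2] = 0.
  T[0,:] = [+0.0000  -0.8286  -0.0857  +0.2857]
  T[1,:] = [-0.4000  +0.0000  +0.7000  +0.3000]
  T[2,:] = [+0.0810  -0.0762  +0.0000  -0.1667]
  T[3,:] = [-0.1223  -0.0655  +0.1354  +0.0000]
|roots of det(T-λI)|: 0.3875, 0.3141, 0.3141, 0.2305.
ρ(T) = max|λ| = 0.3875; 0.3875 < 1 ⇒ converges.

yes, ρ = 0.3875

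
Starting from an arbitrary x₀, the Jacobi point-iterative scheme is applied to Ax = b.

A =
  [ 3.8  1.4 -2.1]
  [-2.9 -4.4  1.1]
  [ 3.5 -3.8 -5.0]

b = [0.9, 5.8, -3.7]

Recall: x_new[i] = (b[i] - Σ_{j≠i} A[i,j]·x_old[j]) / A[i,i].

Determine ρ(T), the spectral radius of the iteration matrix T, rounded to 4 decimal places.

0.8334

Diagonal D = diag(3.8, -4.4, -5); L, U strict lower/upper.
Jacobi T = -D⁻¹(L+U): T[1,2] = -(1.1)/(-4.4) = +0.2500; T[1,1] = 0.
  T[0,:] = [+0.0000 -0.3684 +0.5526]
  T[1,:] = [-0.6591 +0.0000 +0.2500]
  T[2,:] = [+0.7000 -0.7600 +0.0000]
moduli |λ_i(T)| = 0.8334, 0.5048, 0.5048.
ρ = 0.8334; 0.8334 < 1: convergent.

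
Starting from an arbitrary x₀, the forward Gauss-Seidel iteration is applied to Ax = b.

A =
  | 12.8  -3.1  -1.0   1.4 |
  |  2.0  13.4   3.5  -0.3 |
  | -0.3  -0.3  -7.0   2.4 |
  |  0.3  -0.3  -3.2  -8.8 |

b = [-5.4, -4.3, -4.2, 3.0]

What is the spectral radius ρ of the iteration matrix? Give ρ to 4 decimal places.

0.1924

Write A = D+L+U with D = diag(12.8, 13.4, -7, -8.8).
GS T = -(D+L)⁻¹U: row 0 first, T[0,3] = -(1.4)/(12.8) = -0.1094; later rows by forward substitution.
  T[0,:] = [+0.0000  +0.2422  +0.0781  -0.1094]
  T[1,:] = [+0.0000  -0.0361  -0.2729  +0.0387]
  T[2,:] = [+0.0000  -0.0088  +0.0083  +0.3459]
  T[3,:] = [+0.0000  +0.0127  +0.0089  -0.1308]
eigenvalue magnitudes: 0.1924, 0.0620, 0.0620, 0.0000.
spectral radius ρ = 0.1924; 0.1924 < 1 ⇒ converges.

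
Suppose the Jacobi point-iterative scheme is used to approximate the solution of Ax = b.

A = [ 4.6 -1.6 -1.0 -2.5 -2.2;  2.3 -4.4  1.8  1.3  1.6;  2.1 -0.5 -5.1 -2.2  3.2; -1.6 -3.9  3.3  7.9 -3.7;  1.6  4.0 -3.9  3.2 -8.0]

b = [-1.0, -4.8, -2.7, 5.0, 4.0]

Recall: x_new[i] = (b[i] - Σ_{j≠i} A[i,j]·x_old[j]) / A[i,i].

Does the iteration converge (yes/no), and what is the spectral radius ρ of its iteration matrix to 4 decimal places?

no, ρ = 1.1612

Write A = D+L+U with D = diag(4.6, -4.4, -5.1, 7.9, -8).
T_J = -D⁻¹(L+U): T[4,0] = -(1.6)/(-8) = +0.2000; T[4,4] = 0.
  T[0,:] = [+0.0000  +0.3478  +0.2174  +0.5435  +0.4783]
  T[1,:] = [+0.5227  +0.0000  +0.4091  +0.2955  +0.3636]
  T[2,:] = [+0.4118  -0.0980  +0.0000  -0.4314  +0.6275]
  T[3,:] = [+0.2025  +0.4937  -0.4177  +0.0000  +0.4684]
  T[4,:] = [+0.2000  +0.5000  -0.4875  +0.4000  +0.0000]
eigenvalue magnitudes: 1.1612, 0.4943, 0.4943, 0.2983, 0.2983.
ρ = 1.1612; 1.1612 > 1: divergent.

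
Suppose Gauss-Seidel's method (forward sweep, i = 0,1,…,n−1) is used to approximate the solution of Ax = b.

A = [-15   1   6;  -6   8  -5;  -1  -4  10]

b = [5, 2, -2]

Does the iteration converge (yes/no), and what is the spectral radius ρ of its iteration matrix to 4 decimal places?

yes, ρ = 0.4689

A = D + L + U where D = diag(-15, 8, 10).
T_GS = -(D+L)⁻¹U: row 0 first, T[0,2] = -(6)/(-15) = +0.4000; later rows by forward substitution.
  T[0,:] = [+0.0000 +0.0667 +0.4000]
  T[1,:] = [+0.0000 +0.0500 +0.9250]
  T[2,:] = [+0.0000 +0.0267 +0.4100]
|eigenvalues of T|: 0.4689, 0.0089, 0.0000.
spectral radius ρ = 0.4689; 0.4689 < 1 ⇒ converges.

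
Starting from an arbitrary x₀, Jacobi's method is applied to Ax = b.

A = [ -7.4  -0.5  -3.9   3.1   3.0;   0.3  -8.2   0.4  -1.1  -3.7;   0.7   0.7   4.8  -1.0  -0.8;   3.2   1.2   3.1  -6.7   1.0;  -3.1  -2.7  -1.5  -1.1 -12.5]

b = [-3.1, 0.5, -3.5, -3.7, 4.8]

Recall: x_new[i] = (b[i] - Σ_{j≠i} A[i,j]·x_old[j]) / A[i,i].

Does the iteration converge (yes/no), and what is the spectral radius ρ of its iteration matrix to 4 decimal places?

Diagonal D = diag(-7.4, -8.2, 4.8, -6.7, -12.5); L, U strict lower/upper.
T_J = -D⁻¹(L+U): T[0,4] = -(3)/(-7.4) = +0.4054; T[0,0] = 0.
  T[0,:] = [+0.0000, -0.0676, -0.5270, +0.4189, +0.4054]
  T[1,:] = [+0.0366, +0.0000, +0.0488, -0.1341, -0.4512]
  T[2,:] = [-0.1458, -0.1458, +0.0000, +0.2083, +0.1667]
  T[3,:] = [+0.4776, +0.1791, +0.4627, +0.0000, +0.1493]
  T[4,:] = [-0.2480, -0.2160, -0.1200, -0.0880, +0.0000]
|λ(T)| sorted: 0.6293, 0.3255, 0.3255, 0.3090, 0.2114.
ρ = 0.6293; 0.6293 < 1: convergent.

yes, ρ = 0.6293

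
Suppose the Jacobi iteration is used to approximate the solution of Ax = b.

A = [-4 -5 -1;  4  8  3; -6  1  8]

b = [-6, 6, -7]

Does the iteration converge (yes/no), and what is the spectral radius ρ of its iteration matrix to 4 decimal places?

yes, ρ = 0.9214

Diagonal D = diag(-4, 8, 8); L, U strict lower/upper.
Jacobi: T = -D⁻¹(L+U), T[0,2] = -(-1)/(-4) = -0.2500; T[0,0] = 0.
  T[0,:] = [+0.0000 -1.2500 -0.2500]
  T[1,:] = [-0.5000 +0.0000 -0.3750]
  T[2,:] = [+0.7500 -0.1250 +0.0000]
eigenvalue magnitudes: 0.9214, 0.6038, 0.6038.
ρ(T) = max|λ| = 0.9214; 0.9214 < 1: convergent.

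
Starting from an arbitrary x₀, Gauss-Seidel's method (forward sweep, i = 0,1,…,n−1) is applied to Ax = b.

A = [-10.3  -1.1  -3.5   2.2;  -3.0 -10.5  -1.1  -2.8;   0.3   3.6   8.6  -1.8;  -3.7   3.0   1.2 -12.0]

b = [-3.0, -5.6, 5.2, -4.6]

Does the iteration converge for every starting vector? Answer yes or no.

yes

A = D + L + U where D = diag(-10.3, -10.5, 8.6, -12).
T_GS = -(D+L)⁻¹U: row 0 first, T[0,3] = -(2.2)/(-10.3) = +0.2136; later rows by forward substitution.
  T[0,:] = [+0.0000 -0.1068 -0.3398 +0.2136]
  T[1,:] = [+0.0000 +0.0305 -0.0077 -0.3277]
  T[2,:] = [+0.0000 -0.0090 +0.0151 +0.3390]
  T[3,:] = [+0.0000 +0.0397 +0.1044 -0.1139]
|roots of det(T-λI)|: 0.2123, 0.1143, 0.0297, 0.0000.
spectral radius ρ = 0.2123; 0.2123 < 1 ⇒ converges.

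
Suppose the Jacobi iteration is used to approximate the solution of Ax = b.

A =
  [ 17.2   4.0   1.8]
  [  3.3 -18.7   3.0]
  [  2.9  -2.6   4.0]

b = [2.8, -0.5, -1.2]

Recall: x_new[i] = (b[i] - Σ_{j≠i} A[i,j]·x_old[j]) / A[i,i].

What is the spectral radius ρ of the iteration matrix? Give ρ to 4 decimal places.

Write A = D+L+U with D = diag(17.2, -18.7, 4).
Jacobi T = -D⁻¹(L+U): T[2,0] = -(2.9)/(4) = -0.7250; T[2,2] = 0.
  T[0,:] = [+0.0000, -0.2326, -0.1047]
  T[1,:] = [+0.1765, +0.0000, +0.1604]
  T[2,:] = [-0.7250, +0.6500, +0.0000]
|λ(T)| sorted: 0.4184, 0.2976, 0.1208.
spectral radius ρ = 0.4184; 0.4184 < 1 ⇒ converges.

0.4184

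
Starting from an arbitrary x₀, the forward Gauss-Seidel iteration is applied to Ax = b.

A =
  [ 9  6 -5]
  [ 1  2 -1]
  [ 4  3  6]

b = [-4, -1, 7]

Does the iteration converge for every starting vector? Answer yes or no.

yes

A = D + L + U where D = diag(9, 2, 6).
Gauss-Seidel: T = -(D+L)⁻¹U, row 0 first, T[0,2] = -(-5)/(9) = +0.5556; later rows by forward substitution.
  T[0,:] = [+0.0000  -0.6667  +0.5556]
  T[1,:] = [+0.0000  +0.3333  +0.2222]
  T[2,:] = [+0.0000  +0.2778  -0.4815]
moduli |λ_i(T)| = 0.5513, 0.4031, 0.0000.
ρ(T) = max|λ| = 0.5513; 0.5513 < 1: convergent.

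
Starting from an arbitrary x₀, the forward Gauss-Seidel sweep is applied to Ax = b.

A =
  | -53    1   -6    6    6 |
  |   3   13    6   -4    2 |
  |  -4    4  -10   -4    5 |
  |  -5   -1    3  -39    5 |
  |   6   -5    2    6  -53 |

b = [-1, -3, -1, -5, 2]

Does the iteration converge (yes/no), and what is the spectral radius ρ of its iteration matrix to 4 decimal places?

Let D = diag(-53, 13, -10, -39, -53); L, U the strict triangles.
GS T = -(D+L)⁻¹U: row 0 first, T[0,2] = -(-6)/(-53) = -0.1132; later rows by forward substitution.
  T[0,:] = [+0.0000  +0.0189  -0.1132  +0.1132  +0.1132]
  T[1,:] = [+0.0000  -0.0044  -0.4354  +0.2816  -0.1800]
  T[2,:] = [+0.0000  -0.0093  -0.1289  -0.3327  +0.3827]
  T[3,:] = [+0.0000  -0.0030  +0.0158  -0.0473  +0.1477]
  T[4,:] = [+0.0000  +0.0019  +0.0252  -0.0317  +0.0610]
|λ(T)| sorted: 0.2015, 0.0907, 0.0907, 0.0305, 0.0000.
spectral radius ρ = 0.2015; 0.2015 < 1 ⇒ converges.

yes, ρ = 0.2015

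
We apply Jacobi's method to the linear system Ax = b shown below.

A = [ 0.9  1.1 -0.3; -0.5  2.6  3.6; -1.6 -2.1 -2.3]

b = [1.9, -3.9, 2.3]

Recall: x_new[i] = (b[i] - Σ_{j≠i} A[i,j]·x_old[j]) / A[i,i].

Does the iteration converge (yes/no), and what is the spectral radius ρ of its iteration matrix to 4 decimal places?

Split A = D + L + U, D = diag(0.9, 2.6, -2.3).
Jacobi T = -D⁻¹(L+U): T[2,1] = -(-2.1)/(-2.3) = -0.9130; T[2,2] = 0.
  T[0,:] = [+0.0000  -1.2222  +0.3333]
  T[1,:] = [+0.1923  +0.0000  -1.3846]
  T[2,:] = [-0.6957  -0.9130  +0.0000]
|eigenvalues of T|: 1.3173, 0.9686, 0.9686.
ρ = 1.3173; 1.3173 > 1, so it fails to converge.

no, ρ = 1.3173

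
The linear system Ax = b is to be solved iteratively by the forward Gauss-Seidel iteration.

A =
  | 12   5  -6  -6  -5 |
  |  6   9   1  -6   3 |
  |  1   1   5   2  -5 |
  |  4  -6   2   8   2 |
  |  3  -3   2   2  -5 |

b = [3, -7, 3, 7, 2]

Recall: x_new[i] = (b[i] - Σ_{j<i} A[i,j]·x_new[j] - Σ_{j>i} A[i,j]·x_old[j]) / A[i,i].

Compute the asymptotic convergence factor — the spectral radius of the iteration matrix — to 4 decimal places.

1.5071

A = D + L + U where D = diag(12, 9, 5, 8, -5).
T_GS = -(D+L)⁻¹U: row 0 first, T[0,2] = -(-6)/(12) = +0.5000; later rows by forward substitution.
  T[0,:] = [+0.0000, -0.4167, +0.5000, +0.5000, +0.4167]
  T[1,:] = [+0.0000, +0.2778, -0.4444, +0.3333, -0.6111]
  T[2,:] = [+0.0000, +0.0278, -0.0111, -0.5667, +1.0389]
  T[3,:] = [+0.0000, +0.4097, -0.5806, +0.1417, -1.1764]
  T[4,:] = [+0.0000, -0.2417, +0.3300, -0.0700, +0.5617]
|eigenvalues of T|: 1.5071, 0.4385, 0.0648, 0.0648, 0.0000.
ρ(T) = max|λ| = 1.5071; 1.5071 > 1 ⇒ diverges.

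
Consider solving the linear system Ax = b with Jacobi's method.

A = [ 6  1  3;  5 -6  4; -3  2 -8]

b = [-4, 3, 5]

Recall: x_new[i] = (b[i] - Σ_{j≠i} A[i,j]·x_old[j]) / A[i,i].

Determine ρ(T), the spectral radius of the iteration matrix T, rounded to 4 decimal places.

0.5700

Diagonal D = diag(6, -6, -8); L, U strict lower/upper.
Jacobi: T = -D⁻¹(L+U), T[0,1] = -(1)/(6) = -0.1667; T[0,0] = 0.
  T[0,:] = [+0.0000  -0.1667  -0.5000]
  T[1,:] = [+0.8333  +0.0000  +0.6667]
  T[2,:] = [-0.3750  +0.2500  +0.0000]
|λ(T)| sorted: 0.5700, 0.3311, 0.3311.
spectral radius ρ = 0.5700; 0.5700 < 1, so it converges for any x₀.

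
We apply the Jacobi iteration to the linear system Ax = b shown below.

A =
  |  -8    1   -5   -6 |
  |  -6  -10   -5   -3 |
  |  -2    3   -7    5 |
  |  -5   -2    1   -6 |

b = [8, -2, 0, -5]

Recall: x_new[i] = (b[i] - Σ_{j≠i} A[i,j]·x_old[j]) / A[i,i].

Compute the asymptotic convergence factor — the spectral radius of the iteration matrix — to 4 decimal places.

1.1356

Let D = diag(-8, -10, -7, -6); L, U the strict triangles.
Jacobi T = -D⁻¹(L+U): T[3,2] = -(1)/(-6) = +0.1667; T[3,3] = 0.
  T[0,:] = [+0.0000, +0.1250, -0.6250, -0.7500]
  T[1,:] = [-0.6000, +0.0000, -0.5000, -0.3000]
  T[2,:] = [-0.2857, +0.4286, +0.0000, +0.7143]
  T[3,:] = [-0.8333, -0.3333, +0.1667, +0.0000]
eigenvalue magnitudes: 1.1356, 0.6265, 0.6265, 0.1696.
ρ = 1.1356; 1.1356 > 1 ⇒ diverges.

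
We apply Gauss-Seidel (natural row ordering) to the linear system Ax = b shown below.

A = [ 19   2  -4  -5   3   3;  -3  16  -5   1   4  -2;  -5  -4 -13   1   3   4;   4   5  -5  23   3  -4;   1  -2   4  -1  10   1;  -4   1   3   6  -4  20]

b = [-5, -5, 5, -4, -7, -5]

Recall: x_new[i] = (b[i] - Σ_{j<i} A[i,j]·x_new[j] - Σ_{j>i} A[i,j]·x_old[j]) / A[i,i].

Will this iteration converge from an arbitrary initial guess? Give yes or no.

yes

Diagonal D = diag(19, 16, -13, 23, 10, 20); L, U strict lower/upper.
Gauss-Seidel: T = -(D+L)⁻¹U, row 0 first, T[0,5] = -(3)/(19) = -0.1579; later rows by forward substitution.
  T[0,:] = [+0.0000  -0.1053  +0.2105  +0.2632  -0.1579  -0.1579]
  T[1,:] = [+0.0000  -0.0197  +0.3520  -0.0132  -0.2796  +0.0954]
  T[2,:] = [+0.0000  +0.0466  -0.1893  -0.0202  +0.3775  +0.3391]
  T[3,:] = [+0.0000  +0.0327  -0.1543  -0.0473  +0.0399  +0.2543]
  T[4,:] = [+0.0000  -0.0088  +0.1096  -0.0256  -0.1872  -0.1753]
  T[5,:] = [+0.0000  -0.0386  +0.1211  +0.0654  -0.1236  -0.1986]
moduli |λ_i(T)| = 0.6155, 0.0736, 0.0736, 0.0651, 0.0304, 0.0000.
ρ(T) = max|λ| = 0.6155; 0.6155 < 1 ⇒ converges.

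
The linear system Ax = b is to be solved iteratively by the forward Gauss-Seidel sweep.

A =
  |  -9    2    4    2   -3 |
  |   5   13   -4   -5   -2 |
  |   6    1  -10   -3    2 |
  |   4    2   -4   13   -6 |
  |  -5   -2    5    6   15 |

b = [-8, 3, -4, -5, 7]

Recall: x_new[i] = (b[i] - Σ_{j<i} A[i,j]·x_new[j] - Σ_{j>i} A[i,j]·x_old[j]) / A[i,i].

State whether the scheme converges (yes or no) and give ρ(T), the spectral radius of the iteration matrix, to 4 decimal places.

yes, ρ = 0.5920

Let D = diag(-9, 13, -10, 13, 15); L, U the strict triangles.
Gauss-Seidel: T = -(D+L)⁻¹U, row 0 first, T[0,3] = -(2)/(-9) = +0.2222; later rows by forward substitution.
  T[0,:] = [+0.0000, +0.2222, +0.4444, +0.2222, -0.3333]
  T[1,:] = [+0.0000, -0.0855, +0.1368, +0.2991, +0.2821]
  T[2,:] = [+0.0000, +0.1248, +0.2803, -0.1368, +0.0282]
  T[3,:] = [+0.0000, -0.0168, -0.0715, -0.1565, +0.5294]
  T[4,:] = [+0.0000, +0.0278, +0.1015, +0.2221, -0.2947]
|λ(T)| sorted: 0.5920, 0.3400, 0.1274, 0.1231, 0.0000.
ρ = 0.5920; 0.5920 < 1 ⇒ converges.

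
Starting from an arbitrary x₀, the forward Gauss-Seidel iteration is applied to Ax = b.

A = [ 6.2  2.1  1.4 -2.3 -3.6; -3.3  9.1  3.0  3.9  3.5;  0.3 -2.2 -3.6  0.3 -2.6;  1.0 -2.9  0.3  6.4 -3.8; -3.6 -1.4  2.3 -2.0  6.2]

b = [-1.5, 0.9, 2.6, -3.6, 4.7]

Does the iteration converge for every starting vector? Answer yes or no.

yes

Let D = diag(6.2, 9.1, -3.6, 6.4, 6.2); L, U the strict triangles.
T_GS = -(D+L)⁻¹U: row 0 first, T[0,3] = -(-2.3)/(6.2) = +0.3710; later rows by forward substitution.
  T[0,:] = [+0.0000, -0.3387, -0.2258, +0.3710, +0.5806]
  T[1,:] = [+0.0000, -0.1228, -0.4116, -0.2940, -0.1741]
  T[2,:] = [+0.0000, +0.0468, +0.2327, +0.2939, -0.5675]
  T[3,:] = [+0.0000, -0.0049, -0.1621, -0.2050, +0.4508]
  T[4,:] = [+0.0000, -0.2434, -0.3627, -0.0262, +0.6538]
|eigenvalues of T|: 0.8877, 0.3373, 0.1035, 0.1035, 0.0000.
ρ(T) = max|λ| = 0.8877; 0.8877 < 1, so it converges for any x₀.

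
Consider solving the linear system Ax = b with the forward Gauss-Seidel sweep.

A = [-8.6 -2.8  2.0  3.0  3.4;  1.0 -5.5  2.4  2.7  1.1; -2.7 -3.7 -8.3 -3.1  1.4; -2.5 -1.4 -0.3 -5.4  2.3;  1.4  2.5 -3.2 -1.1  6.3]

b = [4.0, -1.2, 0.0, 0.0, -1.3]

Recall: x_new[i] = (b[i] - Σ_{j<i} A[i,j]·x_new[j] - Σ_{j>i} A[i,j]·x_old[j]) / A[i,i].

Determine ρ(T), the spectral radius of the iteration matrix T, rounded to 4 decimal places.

A = D + L + U where D = diag(-8.6, -5.5, -8.3, -5.4, 6.3).
GS T = -(D+L)⁻¹U: row 0 first, T[0,2] = -(2)/(-8.6) = +0.2326; later rows by forward substitution.
  T[0,:] = [+0.0000  -0.3256  +0.2326  +0.3488  +0.3953]
  T[1,:] = [+0.0000  -0.0592  +0.4786  +0.5543  +0.2719]
  T[2,:] = [+0.0000  +0.1323  -0.2890  -0.7341  -0.0811]
  T[3,:] = [+0.0000  +0.1587  -0.2157  -0.2644  +0.1769]
  T[4,:] = [+0.0000  +0.1908  -0.4261  -0.7165  -0.2061]
|λ(T)| sorted: 0.8207, 0.2394, 0.1599, 0.1599, 0.0000.
spectral radius ρ = 0.8207; 0.8207 < 1, so it converges for any x₀.

0.8207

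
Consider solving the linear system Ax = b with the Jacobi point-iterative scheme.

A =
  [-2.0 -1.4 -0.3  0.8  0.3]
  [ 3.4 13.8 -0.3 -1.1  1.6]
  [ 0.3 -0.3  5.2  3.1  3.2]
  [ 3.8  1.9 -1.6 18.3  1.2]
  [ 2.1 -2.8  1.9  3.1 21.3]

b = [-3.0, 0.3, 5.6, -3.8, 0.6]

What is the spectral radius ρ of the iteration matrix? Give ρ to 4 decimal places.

0.4002

Write A = D+L+U with D = diag(-2, 13.8, 5.2, 18.3, 21.3).
Jacobi: T = -D⁻¹(L+U), T[3,2] = -(-1.6)/(18.3) = +0.0874; T[3,3] = 0.
  T[0,:] = [+0.0000 -0.7000 -0.1500 +0.4000 +0.1500]
  T[1,:] = [-0.2464 +0.0000 +0.0217 +0.0797 -0.1159]
  T[2,:] = [-0.0577 +0.0577 +0.0000 -0.5962 -0.6154]
  T[3,:] = [-0.2077 -0.1038 +0.0874 +0.0000 -0.0656]
  T[4,:] = [-0.0986 +0.1315 -0.0892 -0.1455 +0.0000]
|eigenvalues of T|: 0.4002, 0.3243, 0.3243, 0.2820, 0.2820.
ρ(T) = max|λ| = 0.4002; 0.4002 < 1: convergent.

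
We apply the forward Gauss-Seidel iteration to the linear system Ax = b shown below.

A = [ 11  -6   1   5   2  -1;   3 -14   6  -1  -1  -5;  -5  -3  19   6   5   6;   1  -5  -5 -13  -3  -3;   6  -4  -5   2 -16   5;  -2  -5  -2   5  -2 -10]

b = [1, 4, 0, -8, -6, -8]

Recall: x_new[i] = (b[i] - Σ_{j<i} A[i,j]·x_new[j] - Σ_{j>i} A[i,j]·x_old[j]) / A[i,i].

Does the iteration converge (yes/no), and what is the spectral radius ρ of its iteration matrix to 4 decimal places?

A = D + L + U where D = diag(11, -14, 19, -13, -16, -10).
GS T = -(D+L)⁻¹U: row 0 first, T[0,4] = -(2)/(11) = -0.1818; later rows by forward substitution.
  T[0,:] = [+0.0000 +0.5455 -0.0909 -0.4545 -0.1818 +0.0909]
  T[1,:] = [+0.0000 +0.1169 +0.4091 -0.1688 -0.1104 -0.3377]
  T[2,:] = [+0.0000 +0.1620 +0.0407 -0.4621 -0.3284 -0.3452]
  T[3,:] = [+0.0000 -0.0653 -0.1800 +0.2077 -0.0760 +0.0389]
  T[4,:] = [+0.0000 +0.1165 -0.1716 +0.0421 +0.0526 +0.5437]
  T[5,:] = [+0.0000 -0.2559 -0.2502 +0.3632 +0.1087 +0.1304]
moduli |λ_i(T)| = 0.9076, 0.4037, 0.1456, 0.1456, 0.1371, 0.0000.
ρ(T) = max|λ| = 0.9076; 0.9076 < 1 ⇒ converges.

yes, ρ = 0.9076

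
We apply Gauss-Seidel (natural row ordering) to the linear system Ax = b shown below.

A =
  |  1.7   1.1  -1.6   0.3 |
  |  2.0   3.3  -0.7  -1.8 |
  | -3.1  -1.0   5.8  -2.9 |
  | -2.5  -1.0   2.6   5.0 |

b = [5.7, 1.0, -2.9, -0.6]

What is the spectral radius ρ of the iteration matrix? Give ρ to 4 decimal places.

0.7312

Split A = D + L + U, D = diag(1.7, 3.3, 5.8, 5).
Gauss-Seidel: T = -(D+L)⁻¹U, row 0 first, T[0,1] = -(1.1)/(1.7) = -0.6471; later rows by forward substitution.
  T[0,:] = [+0.0000 -0.6471 +0.9412 -0.1765]
  T[1,:] = [+0.0000 +0.3922 -0.3583 +0.6524]
  T[2,:] = [+0.0000 -0.2782 +0.4413 +0.5182]
  T[3,:] = [+0.0000 -0.1004 +0.1695 -0.2272]
moduli |λ_i(T)| = 0.7312, 0.2879, 0.1630, 0.0000.
ρ = 0.7312; 0.7312 < 1 ⇒ converges.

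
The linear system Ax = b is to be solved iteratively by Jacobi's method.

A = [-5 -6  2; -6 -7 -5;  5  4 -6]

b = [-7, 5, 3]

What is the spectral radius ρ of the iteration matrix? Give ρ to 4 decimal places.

Split A = D + L + U, D = diag(-5, -7, -6).
Jacobi T = -D⁻¹(L+U): T[1,2] = -(-5)/(-7) = -0.7143; T[1,1] = 0.
  T[0,:] = [+0.0000  -1.2000  +0.4000]
  T[1,:] = [-0.8571  +0.0000  -0.7143]
  T[2,:] = [+0.8333  +0.6667  +0.0000]
eigenvalue magnitudes: 1.1446, 0.6514, 0.6514.
ρ(T) = max|λ| = 1.1446; 1.1446 > 1 ⇒ diverges.

1.1446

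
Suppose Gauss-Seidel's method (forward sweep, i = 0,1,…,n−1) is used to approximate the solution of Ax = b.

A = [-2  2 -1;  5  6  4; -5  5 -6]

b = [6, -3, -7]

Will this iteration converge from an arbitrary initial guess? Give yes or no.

Split A = D + L + U, D = diag(-2, 6, -6).
GS T = -(D+L)⁻¹U: row 0 first, T[0,2] = -(-1)/(-2) = -0.5000; later rows by forward substitution.
  T[0,:] = [+0.0000 +1.0000 -0.5000]
  T[1,:] = [+0.0000 -0.8333 -0.2500]
  T[2,:] = [+0.0000 -1.5278 +0.2083]
|λ(T)| sorted: 1.1207, 0.4957, 0.0000.
ρ = 1.1207; 1.1207 > 1 ⇒ diverges.

no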